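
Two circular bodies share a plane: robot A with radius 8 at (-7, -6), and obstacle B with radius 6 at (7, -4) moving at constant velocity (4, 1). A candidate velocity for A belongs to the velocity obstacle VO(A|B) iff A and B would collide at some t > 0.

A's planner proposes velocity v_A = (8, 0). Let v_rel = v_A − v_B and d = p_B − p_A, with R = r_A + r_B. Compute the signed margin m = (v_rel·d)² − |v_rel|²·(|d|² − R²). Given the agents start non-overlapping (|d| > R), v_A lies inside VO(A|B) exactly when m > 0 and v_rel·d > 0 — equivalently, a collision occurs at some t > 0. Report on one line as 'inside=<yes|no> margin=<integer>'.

d = (14, 2),  |d|² = 200;  R = 8+6 = 14,  c = 200−14² = 4
v_rel = (4, -1),  |v_rel|² = 17;  v_rel·d = (4)·(14) + (-1)·(2) = 54
17·t² − 108·t + 4 = 0  ⇒  m = 54² − 17·4 = 2848
m = 2848 > 0,  v_rel·d = 54 > 0  ⇒  inside

inside=yes margin=2848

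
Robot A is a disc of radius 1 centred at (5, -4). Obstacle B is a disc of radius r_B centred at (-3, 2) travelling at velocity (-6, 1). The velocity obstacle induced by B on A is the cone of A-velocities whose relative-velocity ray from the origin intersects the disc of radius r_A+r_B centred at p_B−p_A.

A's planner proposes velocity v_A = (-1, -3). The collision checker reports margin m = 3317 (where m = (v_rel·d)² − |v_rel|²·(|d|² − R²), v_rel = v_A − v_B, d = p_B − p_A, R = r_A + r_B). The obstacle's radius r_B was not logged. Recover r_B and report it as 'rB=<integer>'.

m = 3317
d = (-8, 6);  v_rel = (5, -4),  |v_rel|² = 41
v_rel×d = (5)·(6) − (-4)·(-8) = -2
since m = R²·41 − (-2)²:  R² = (4 + 3317) / 41 = 81
R = √81 = 9  ⇒  r_B = 9 − 1 = 8

rB=8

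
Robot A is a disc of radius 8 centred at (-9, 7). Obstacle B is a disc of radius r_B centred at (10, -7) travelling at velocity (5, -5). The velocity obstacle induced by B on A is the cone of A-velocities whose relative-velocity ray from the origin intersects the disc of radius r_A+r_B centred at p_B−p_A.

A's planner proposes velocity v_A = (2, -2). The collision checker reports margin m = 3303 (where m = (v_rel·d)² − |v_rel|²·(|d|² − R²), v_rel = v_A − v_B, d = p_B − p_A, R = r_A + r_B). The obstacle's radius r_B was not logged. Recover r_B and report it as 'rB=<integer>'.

m = 3303
d = (19, -14);  v_rel = (-3, 3),  |v_rel|² = 18
v_rel×d = (-3)·(-14) − (3)·(19) = -15
since m = R²·18 − (-15)²:  R² = (225 + 3303) / 18 = 196
R = √196 = 14  ⇒  r_B = 14 − 8 = 6

rB=6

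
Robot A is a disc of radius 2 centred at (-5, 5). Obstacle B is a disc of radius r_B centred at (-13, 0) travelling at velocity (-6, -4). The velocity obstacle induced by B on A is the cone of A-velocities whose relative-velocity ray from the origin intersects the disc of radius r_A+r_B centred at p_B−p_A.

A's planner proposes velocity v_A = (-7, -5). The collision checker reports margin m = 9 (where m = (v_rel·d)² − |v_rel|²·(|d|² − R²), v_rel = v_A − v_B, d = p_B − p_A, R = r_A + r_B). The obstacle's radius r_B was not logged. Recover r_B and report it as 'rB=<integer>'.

m = 9
d = (-8, -5);  v_rel = (-1, -1),  |v_rel|² = 2
v_rel×d = (-1)·(-5) − (-1)·(-8) = -3
since m = R²·2 − (-3)²:  R² = (9 + 9) / 2 = 9
R = √9 = 3  ⇒  r_B = 3 − 2 = 1

rB=1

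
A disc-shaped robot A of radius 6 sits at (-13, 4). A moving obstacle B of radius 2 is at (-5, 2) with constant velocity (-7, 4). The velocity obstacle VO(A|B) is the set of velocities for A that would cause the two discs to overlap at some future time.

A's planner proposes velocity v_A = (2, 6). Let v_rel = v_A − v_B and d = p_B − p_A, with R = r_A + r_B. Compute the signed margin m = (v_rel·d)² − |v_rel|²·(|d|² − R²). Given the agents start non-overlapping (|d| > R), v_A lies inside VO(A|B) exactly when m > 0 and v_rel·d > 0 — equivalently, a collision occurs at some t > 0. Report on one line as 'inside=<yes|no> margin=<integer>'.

d = (8, -2),  |d|² = 68;  R = 6+2 = 8,  c = 68−8² = 4
v_rel = (9, 2),  |v_rel|² = 85;  v_rel·d = (9)·(8) + (2)·(-2) = 68
85·t² − 136·t + 4 = 0  ⇒  m = 68² − 85·4 = 4284
m = 4284 > 0,  v_rel·d = 68 > 0  ⇒  inside

inside=yes margin=4284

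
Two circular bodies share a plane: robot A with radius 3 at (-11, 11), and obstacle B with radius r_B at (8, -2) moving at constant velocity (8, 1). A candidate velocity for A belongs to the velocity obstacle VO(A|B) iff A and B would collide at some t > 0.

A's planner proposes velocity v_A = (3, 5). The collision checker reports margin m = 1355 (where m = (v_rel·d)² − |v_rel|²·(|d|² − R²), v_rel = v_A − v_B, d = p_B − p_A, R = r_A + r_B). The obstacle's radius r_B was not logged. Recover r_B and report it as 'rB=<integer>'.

m = 1355
d = (19, -13);  v_rel = (-5, 4),  |v_rel|² = 41
v_rel×d = (-5)·(-13) − (4)·(19) = -11
since m = R²·41 − (-11)²:  R² = (121 + 1355) / 41 = 36
R = √36 = 6  ⇒  r_B = 6 − 3 = 3

rB=3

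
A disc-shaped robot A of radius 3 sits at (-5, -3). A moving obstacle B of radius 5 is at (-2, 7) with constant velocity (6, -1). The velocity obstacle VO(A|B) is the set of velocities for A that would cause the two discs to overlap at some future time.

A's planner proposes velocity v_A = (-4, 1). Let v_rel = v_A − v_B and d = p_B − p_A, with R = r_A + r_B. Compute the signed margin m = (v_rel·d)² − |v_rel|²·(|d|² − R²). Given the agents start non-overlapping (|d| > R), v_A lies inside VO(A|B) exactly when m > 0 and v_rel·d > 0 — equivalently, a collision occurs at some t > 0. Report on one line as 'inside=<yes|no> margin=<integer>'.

d = (3, 10),  |d|² = 109;  R = 3+5 = 8,  c = 109−8² = 45
v_rel = (-10, 2),  |v_rel|² = 104;  v_rel·d = (-10)·(3) + (2)·(10) = -10
104·t² + 20·t + 45 = 0  ⇒  m = (-10)² − 104·45 = -4580
m = -4580 < 0,  v_rel·d = -10 < 0  ⇒  outside

inside=no margin=-4580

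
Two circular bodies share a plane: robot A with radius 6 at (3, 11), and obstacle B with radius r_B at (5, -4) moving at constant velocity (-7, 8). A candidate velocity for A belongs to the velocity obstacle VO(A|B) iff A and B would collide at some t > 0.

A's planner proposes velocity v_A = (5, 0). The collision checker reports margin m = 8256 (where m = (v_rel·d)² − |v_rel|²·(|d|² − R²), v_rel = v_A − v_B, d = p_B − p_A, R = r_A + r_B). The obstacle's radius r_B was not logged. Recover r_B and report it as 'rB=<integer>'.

m = 8256
d = (2, -15);  v_rel = (12, -8),  |v_rel|² = 208
v_rel×d = (12)·(-15) − (-8)·(2) = -164
since m = R²·208 − (-164)²:  R² = (26896 + 8256) / 208 = 169
R = √169 = 13  ⇒  r_B = 13 − 6 = 7

rB=7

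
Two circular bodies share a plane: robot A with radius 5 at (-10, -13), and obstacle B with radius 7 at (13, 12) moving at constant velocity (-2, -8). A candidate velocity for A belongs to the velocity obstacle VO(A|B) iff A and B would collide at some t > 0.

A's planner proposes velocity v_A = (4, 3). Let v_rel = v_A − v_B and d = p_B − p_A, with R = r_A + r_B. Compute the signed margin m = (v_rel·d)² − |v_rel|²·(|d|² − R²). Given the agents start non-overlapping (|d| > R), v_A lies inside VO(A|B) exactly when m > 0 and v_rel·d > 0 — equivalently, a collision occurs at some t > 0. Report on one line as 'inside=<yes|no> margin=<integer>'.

d = (23, 25),  |d|² = 1154;  R = 5+7 = 12,  c = 1154−12² = 1010
v_rel = (6, 11),  |v_rel|² = 157;  v_rel·d = (6)·(23) + (11)·(25) = 413
157·t² − 826·t + 1010 = 0  ⇒  m = 413² − 157·1010 = 11999
m = 11999 > 0,  v_rel·d = 413 > 0  ⇒  inside

inside=yes margin=11999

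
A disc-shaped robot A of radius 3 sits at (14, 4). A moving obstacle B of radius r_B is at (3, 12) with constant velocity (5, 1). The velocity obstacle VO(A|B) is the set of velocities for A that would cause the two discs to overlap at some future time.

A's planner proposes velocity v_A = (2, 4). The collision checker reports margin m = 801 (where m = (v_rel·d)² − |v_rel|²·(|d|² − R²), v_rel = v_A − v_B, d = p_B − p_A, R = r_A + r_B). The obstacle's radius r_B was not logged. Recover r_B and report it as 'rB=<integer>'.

m = 801
d = (-11, 8);  v_rel = (-3, 3),  |v_rel|² = 18
v_rel×d = (-3)·(8) − (3)·(-11) = 9
since m = R²·18 − 9²:  R² = (81 + 801) / 18 = 49
R = √49 = 7  ⇒  r_B = 7 − 3 = 4

rB=4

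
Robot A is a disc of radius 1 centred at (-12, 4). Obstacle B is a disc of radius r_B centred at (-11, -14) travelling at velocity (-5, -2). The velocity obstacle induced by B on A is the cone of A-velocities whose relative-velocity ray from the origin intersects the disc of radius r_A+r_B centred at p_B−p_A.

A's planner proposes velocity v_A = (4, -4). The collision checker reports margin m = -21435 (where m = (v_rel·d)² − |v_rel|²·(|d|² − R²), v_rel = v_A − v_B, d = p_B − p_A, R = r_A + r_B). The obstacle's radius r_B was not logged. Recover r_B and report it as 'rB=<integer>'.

m = -21435
d = (1, -18);  v_rel = (9, -2),  |v_rel|² = 85
v_rel×d = (9)·(-18) − (-2)·(1) = -160
since m = R²·85 − (-160)²:  R² = (25600 + -21435) / 85 = 49
R = √49 = 7  ⇒  r_B = 7 − 1 = 6

rB=6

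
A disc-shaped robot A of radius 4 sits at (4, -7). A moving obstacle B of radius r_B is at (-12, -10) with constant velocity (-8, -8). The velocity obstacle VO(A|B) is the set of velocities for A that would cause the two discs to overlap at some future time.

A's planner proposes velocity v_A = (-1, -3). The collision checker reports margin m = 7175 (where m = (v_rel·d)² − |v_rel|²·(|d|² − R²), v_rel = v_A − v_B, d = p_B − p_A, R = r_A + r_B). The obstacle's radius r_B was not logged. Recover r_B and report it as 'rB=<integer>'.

m = 7175
d = (-16, -3);  v_rel = (7, 5),  |v_rel|² = 74
v_rel×d = (7)·(-3) − (5)·(-16) = 59
since m = R²·74 − 59²:  R² = (3481 + 7175) / 74 = 144
R = √144 = 12  ⇒  r_B = 12 − 4 = 8

rB=8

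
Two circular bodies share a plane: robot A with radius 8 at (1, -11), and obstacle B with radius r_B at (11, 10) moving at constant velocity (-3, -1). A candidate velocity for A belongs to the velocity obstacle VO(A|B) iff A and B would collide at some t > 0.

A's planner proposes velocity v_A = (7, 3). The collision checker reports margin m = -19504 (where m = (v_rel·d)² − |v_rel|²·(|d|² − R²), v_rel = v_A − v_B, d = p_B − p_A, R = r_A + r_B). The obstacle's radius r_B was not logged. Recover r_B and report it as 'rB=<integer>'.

m = -19504
d = (10, 21);  v_rel = (10, 4),  |v_rel|² = 116
v_rel×d = (10)·(21) − (4)·(10) = 170
since m = R²·116 − 170²:  R² = (28900 + -19504) / 116 = 81
R = √81 = 9  ⇒  r_B = 9 − 8 = 1

rB=1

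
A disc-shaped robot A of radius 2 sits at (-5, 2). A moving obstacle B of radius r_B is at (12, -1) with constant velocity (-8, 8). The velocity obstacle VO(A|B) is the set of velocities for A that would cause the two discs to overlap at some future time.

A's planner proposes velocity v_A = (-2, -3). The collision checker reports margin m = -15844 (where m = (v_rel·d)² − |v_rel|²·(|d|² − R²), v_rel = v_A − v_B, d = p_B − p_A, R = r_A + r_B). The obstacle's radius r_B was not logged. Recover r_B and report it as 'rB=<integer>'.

m = -15844
d = (17, -3);  v_rel = (6, -11),  |v_rel|² = 157
v_rel×d = (6)·(-3) − (-11)·(17) = 169
since m = R²·157 − 169²:  R² = (28561 + -15844) / 157 = 81
R = √81 = 9  ⇒  r_B = 9 − 2 = 7

rB=7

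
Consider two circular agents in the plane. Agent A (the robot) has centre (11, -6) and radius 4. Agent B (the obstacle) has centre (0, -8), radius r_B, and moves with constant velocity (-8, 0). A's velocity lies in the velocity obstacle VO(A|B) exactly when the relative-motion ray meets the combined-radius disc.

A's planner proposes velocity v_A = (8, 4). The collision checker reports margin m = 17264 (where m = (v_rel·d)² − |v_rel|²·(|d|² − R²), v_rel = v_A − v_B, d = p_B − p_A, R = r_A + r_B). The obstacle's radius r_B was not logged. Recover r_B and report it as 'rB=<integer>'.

m = 17264
d = (-11, -2);  v_rel = (16, 4),  |v_rel|² = 272
v_rel×d = (16)·(-2) − (4)·(-11) = 12
since m = R²·272 − 12²:  R² = (144 + 17264) / 272 = 64
R = √64 = 8  ⇒  r_B = 8 − 4 = 4

rB=4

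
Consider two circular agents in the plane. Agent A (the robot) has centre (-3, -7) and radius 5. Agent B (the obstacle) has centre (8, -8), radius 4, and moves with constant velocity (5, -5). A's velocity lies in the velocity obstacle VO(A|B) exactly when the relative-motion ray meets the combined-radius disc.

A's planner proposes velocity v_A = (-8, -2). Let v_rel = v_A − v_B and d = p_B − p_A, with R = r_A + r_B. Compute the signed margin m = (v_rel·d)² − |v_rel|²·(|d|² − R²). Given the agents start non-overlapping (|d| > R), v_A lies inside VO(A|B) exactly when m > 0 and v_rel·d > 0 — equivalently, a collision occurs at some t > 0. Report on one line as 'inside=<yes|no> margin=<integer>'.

d = (11, -1),  |d|² = 122;  R = 5+4 = 9,  c = 122−9² = 41
v_rel = (-13, 3),  |v_rel|² = 178;  v_rel·d = (-13)·(11) + (3)·(-1) = -146
178·t² + 292·t + 41 = 0  ⇒  m = (-146)² − 178·41 = 14018
m = 14018 > 0,  v_rel·d = -146 < 0  ⇒  outside

inside=no margin=14018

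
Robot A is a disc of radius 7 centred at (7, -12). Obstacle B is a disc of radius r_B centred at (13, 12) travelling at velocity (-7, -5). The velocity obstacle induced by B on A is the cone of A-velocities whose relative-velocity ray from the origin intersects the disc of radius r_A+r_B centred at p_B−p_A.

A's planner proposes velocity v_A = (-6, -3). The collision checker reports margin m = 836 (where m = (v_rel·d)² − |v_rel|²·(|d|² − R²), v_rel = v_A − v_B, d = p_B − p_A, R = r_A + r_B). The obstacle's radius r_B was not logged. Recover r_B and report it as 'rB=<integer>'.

m = 836
d = (6, 24);  v_rel = (1, 2),  |v_rel|² = 5
v_rel×d = (1)·(24) − (2)·(6) = 12
since m = R²·5 − 12²:  R² = (144 + 836) / 5 = 196
R = √196 = 14  ⇒  r_B = 14 − 7 = 7

rB=7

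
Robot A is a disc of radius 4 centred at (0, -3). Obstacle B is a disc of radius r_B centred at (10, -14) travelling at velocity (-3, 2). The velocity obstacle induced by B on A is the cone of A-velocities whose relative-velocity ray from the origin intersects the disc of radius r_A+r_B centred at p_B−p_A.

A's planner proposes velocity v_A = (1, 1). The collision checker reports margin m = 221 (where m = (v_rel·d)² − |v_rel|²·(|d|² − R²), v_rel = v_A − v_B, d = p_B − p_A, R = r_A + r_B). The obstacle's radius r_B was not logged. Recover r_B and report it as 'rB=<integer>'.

m = 221
d = (10, -11);  v_rel = (4, -1),  |v_rel|² = 17
v_rel×d = (4)·(-11) − (-1)·(10) = -34
since m = R²·17 − (-34)²:  R² = (1156 + 221) / 17 = 81
R = √81 = 9  ⇒  r_B = 9 − 4 = 5

rB=5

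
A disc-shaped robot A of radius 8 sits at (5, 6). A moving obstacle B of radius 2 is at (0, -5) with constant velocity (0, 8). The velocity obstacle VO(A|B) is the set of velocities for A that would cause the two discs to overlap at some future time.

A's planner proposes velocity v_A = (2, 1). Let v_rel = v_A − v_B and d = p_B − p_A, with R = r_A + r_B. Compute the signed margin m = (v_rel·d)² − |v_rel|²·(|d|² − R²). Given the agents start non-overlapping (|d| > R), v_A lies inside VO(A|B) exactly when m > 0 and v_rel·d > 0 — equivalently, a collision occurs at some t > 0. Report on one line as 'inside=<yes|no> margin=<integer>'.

d = (-5, -11),  |d|² = 146;  R = 8+2 = 10,  c = 146−10² = 46
v_rel = (2, -7),  |v_rel|² = 53;  v_rel·d = (2)·(-5) + (-7)·(-11) = 67
53·t² − 134·t + 46 = 0  ⇒  m = 67² − 53·46 = 2051
m = 2051 > 0,  v_rel·d = 67 > 0  ⇒  inside

inside=yes margin=2051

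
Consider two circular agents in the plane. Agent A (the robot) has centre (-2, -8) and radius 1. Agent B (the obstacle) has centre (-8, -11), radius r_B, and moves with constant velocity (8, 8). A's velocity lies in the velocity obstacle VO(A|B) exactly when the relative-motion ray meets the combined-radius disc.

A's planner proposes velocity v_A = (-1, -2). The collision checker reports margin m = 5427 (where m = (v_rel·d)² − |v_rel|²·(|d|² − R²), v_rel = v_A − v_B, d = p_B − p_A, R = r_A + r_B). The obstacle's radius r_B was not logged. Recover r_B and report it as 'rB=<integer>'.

m = 5427
d = (-6, -3);  v_rel = (-9, -10),  |v_rel|² = 181
v_rel×d = (-9)·(-3) − (-10)·(-6) = -33
since m = R²·181 − (-33)²:  R² = (1089 + 5427) / 181 = 36
R = √36 = 6  ⇒  r_B = 6 − 1 = 5

rB=5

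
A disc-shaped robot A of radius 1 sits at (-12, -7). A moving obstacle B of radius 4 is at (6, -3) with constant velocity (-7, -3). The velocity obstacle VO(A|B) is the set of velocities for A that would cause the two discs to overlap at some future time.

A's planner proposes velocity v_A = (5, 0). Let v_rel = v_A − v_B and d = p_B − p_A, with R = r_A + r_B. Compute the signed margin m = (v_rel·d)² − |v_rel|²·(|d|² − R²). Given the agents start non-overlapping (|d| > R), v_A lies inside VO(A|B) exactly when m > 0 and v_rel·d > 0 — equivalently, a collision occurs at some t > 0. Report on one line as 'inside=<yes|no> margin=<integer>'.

d = (18, 4),  |d|² = 340;  R = 1+4 = 5,  c = 340−5² = 315
v_rel = (12, 3),  |v_rel|² = 153;  v_rel·d = (12)·(18) + (3)·(4) = 228
153·t² − 456·t + 315 = 0  ⇒  m = 228² − 153·315 = 3789
m = 3789 > 0,  v_rel·d = 228 > 0  ⇒  inside

inside=yes margin=3789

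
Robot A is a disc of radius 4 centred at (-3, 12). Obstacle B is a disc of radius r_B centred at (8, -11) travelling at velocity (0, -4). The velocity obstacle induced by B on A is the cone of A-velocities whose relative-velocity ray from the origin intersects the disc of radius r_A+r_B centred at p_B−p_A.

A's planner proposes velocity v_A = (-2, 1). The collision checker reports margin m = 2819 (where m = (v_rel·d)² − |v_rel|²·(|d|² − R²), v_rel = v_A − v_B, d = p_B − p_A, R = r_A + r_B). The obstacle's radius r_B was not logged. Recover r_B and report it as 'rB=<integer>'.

m = 2819
d = (11, -23);  v_rel = (-2, 5),  |v_rel|² = 29
v_rel×d = (-2)·(-23) − (5)·(11) = -9
since m = R²·29 − (-9)²:  R² = (81 + 2819) / 29 = 100
R = √100 = 10  ⇒  r_B = 10 − 4 = 6

rB=6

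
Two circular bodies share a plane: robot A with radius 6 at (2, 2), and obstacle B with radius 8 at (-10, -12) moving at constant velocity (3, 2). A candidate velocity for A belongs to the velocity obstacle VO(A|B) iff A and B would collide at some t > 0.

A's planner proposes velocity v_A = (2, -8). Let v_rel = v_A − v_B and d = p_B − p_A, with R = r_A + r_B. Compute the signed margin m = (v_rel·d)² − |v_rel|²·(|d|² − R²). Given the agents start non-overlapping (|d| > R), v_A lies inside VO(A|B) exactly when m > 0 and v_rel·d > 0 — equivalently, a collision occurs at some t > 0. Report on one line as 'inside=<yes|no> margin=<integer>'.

d = (-12, -14),  |d|² = 340;  R = 6+8 = 14,  c = 340−14² = 144
v_rel = (-1, -10),  |v_rel|² = 101;  v_rel·d = (-1)·(-12) + (-10)·(-14) = 152
101·t² − 304·t + 144 = 0  ⇒  m = 152² − 101·144 = 8560
m = 8560 > 0,  v_rel·d = 152 > 0  ⇒  inside

inside=yes margin=8560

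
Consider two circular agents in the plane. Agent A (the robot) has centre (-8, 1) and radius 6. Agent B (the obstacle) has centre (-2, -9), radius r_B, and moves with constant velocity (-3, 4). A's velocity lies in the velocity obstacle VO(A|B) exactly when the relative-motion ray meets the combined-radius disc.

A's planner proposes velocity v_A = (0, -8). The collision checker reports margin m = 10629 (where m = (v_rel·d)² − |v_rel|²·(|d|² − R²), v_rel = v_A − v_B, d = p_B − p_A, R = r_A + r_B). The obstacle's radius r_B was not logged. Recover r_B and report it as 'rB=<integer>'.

m = 10629
d = (6, -10);  v_rel = (3, -12),  |v_rel|² = 153
v_rel×d = (3)·(-10) − (-12)·(6) = 42
since m = R²·153 − 42²:  R² = (1764 + 10629) / 153 = 81
R = √81 = 9  ⇒  r_B = 9 − 6 = 3

rB=3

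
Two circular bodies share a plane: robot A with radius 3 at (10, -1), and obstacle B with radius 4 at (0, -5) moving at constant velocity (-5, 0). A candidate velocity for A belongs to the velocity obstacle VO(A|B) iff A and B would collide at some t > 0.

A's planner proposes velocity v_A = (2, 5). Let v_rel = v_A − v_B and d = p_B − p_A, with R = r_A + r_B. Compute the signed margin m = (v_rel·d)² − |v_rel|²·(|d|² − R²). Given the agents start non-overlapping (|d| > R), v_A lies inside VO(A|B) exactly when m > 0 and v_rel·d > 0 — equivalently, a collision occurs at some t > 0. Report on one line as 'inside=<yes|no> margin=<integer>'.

d = (-10, -4),  |d|² = 116;  R = 3+4 = 7,  c = 116−7² = 67
v_rel = (7, 5),  |v_rel|² = 74;  v_rel·d = (7)·(-10) + (5)·(-4) = -90
74·t² + 180·t + 67 = 0  ⇒  m = (-90)² − 74·67 = 3142
m = 3142 > 0,  v_rel·d = -90 < 0  ⇒  outside

inside=no margin=3142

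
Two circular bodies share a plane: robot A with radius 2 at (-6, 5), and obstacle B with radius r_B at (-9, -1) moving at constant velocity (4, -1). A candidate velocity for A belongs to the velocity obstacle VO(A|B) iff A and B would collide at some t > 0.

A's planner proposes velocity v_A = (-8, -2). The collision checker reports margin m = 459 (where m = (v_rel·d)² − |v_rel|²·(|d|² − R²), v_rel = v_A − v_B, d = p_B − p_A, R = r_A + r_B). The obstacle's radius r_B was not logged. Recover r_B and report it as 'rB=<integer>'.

m = 459
d = (-3, -6);  v_rel = (-12, -1),  |v_rel|² = 145
v_rel×d = (-12)·(-6) − (-1)·(-3) = 69
since m = R²·145 − 69²:  R² = (4761 + 459) / 145 = 36
R = √36 = 6  ⇒  r_B = 6 − 2 = 4

rB=4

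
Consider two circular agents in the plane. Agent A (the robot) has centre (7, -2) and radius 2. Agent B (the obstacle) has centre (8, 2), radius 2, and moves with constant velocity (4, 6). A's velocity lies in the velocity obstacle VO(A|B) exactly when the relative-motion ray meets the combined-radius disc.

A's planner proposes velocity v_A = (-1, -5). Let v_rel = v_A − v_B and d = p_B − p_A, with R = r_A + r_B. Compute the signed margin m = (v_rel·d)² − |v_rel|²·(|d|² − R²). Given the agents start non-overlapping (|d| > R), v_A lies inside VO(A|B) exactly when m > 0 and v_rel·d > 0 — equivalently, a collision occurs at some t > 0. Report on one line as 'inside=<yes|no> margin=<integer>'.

d = (1, 4),  |d|² = 17;  R = 2+2 = 4,  c = 17−4² = 1
v_rel = (-5, -11),  |v_rel|² = 146;  v_rel·d = (-5)·(1) + (-11)·(4) = -49
146·t² + 98·t + 1 = 0  ⇒  m = (-49)² − 146·1 = 2255
m = 2255 > 0,  v_rel·d = -49 < 0  ⇒  outside

inside=no margin=2255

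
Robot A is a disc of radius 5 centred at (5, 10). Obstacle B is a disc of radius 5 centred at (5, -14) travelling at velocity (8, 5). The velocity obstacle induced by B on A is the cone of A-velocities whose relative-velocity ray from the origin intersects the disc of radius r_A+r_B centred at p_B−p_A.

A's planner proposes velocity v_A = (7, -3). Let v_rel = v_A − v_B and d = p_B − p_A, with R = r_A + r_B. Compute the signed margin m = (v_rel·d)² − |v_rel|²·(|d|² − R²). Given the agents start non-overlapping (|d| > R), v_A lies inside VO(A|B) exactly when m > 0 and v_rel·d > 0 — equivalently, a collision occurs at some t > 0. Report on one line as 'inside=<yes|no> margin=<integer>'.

d = (0, -24),  |d|² = 576;  R = 5+5 = 10,  c = 576−10² = 476
v_rel = (-1, -8),  |v_rel|² = 65;  v_rel·d = (-1)·(0) + (-8)·(-24) = 192
65·t² − 384·t + 476 = 0  ⇒  m = 192² − 65·476 = 5924
m = 5924 > 0,  v_rel·d = 192 > 0  ⇒  inside

inside=yes margin=5924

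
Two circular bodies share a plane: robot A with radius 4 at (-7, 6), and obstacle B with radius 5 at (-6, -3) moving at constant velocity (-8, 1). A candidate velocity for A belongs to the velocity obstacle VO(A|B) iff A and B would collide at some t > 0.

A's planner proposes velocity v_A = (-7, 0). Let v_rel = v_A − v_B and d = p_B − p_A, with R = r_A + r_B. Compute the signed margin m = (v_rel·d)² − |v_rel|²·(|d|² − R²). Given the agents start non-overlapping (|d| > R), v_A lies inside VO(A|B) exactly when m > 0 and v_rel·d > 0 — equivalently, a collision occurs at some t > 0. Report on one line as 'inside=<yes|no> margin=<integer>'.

d = (1, -9),  |d|² = 82;  R = 4+5 = 9,  c = 82−9² = 1
v_rel = (1, -1),  |v_rel|² = 2;  v_rel·d = (1)·(1) + (-1)·(-9) = 10
2·t² − 20·t + 1 = 0  ⇒  m = 10² − 2·1 = 98
m = 98 > 0,  v_rel·d = 10 > 0  ⇒  inside

inside=yes margin=98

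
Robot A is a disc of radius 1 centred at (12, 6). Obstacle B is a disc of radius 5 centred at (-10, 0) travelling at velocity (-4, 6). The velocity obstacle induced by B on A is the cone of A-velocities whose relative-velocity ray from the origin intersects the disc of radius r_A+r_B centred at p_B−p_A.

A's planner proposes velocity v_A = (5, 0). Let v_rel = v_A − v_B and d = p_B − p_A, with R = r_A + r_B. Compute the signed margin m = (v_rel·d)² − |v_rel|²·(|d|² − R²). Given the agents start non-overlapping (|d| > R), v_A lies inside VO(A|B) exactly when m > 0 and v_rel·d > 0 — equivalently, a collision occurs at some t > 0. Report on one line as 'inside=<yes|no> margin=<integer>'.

d = (-22, -6),  |d|² = 520;  R = 1+5 = 6,  c = 520−6² = 484
v_rel = (9, -6),  |v_rel|² = 117;  v_rel·d = (9)·(-22) + (-6)·(-6) = -162
117·t² + 324·t + 484 = 0  ⇒  m = (-162)² − 117·484 = -30384
m = -30384 < 0,  v_rel·d = -162 < 0  ⇒  outside

inside=no margin=-30384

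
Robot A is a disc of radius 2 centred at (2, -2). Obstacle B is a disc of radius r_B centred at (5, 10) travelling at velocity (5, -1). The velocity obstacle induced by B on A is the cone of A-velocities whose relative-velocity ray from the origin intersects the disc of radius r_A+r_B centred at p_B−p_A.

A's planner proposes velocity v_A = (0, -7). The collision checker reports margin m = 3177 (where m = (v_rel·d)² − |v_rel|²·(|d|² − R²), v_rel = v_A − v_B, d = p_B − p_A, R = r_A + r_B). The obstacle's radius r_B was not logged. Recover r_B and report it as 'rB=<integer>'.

m = 3177
d = (3, 12);  v_rel = (-5, -6),  |v_rel|² = 61
v_rel×d = (-5)·(12) − (-6)·(3) = -42
since m = R²·61 − (-42)²:  R² = (1764 + 3177) / 61 = 81
R = √81 = 9  ⇒  r_B = 9 − 2 = 7

rB=7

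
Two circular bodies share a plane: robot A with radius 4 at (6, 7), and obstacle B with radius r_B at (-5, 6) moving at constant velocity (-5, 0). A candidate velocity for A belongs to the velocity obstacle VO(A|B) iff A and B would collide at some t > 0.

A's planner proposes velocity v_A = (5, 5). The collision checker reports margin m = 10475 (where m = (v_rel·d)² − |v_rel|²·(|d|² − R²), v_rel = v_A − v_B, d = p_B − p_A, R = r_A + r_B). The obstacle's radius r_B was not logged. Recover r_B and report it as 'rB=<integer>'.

m = 10475
d = (-11, -1);  v_rel = (10, 5),  |v_rel|² = 125
v_rel×d = (10)·(-1) − (5)·(-11) = 45
since m = R²·125 − 45²:  R² = (2025 + 10475) / 125 = 100
R = √100 = 10  ⇒  r_B = 10 − 4 = 6

rB=6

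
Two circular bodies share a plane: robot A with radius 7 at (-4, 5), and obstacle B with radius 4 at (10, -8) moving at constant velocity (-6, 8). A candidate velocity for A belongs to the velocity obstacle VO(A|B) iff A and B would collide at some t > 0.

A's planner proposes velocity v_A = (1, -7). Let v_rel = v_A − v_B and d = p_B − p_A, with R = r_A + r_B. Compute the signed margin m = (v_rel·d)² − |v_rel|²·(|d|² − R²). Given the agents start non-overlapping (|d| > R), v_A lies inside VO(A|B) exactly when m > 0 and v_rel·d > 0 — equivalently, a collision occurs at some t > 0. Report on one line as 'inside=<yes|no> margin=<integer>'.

d = (14, -13),  |d|² = 365;  R = 7+4 = 11,  c = 365−11² = 244
v_rel = (7, -15),  |v_rel|² = 274;  v_rel·d = (7)·(14) + (-15)·(-13) = 293
274·t² − 586·t + 244 = 0  ⇒  m = 293² − 274·244 = 18993
m = 18993 > 0,  v_rel·d = 293 > 0  ⇒  inside

inside=yes margin=18993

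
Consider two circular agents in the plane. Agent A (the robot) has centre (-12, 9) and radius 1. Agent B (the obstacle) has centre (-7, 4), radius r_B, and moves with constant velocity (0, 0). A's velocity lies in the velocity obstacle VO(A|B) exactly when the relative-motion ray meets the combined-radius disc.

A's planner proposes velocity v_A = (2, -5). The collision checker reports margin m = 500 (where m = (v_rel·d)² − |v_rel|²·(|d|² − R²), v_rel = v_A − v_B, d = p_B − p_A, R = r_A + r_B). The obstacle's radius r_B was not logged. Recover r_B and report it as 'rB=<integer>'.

m = 500
d = (5, -5);  v_rel = (2, -5),  |v_rel|² = 29
v_rel×d = (2)·(-5) − (-5)·(5) = 15
since m = R²·29 − 15²:  R² = (225 + 500) / 29 = 25
R = √25 = 5  ⇒  r_B = 5 − 1 = 4

rB=4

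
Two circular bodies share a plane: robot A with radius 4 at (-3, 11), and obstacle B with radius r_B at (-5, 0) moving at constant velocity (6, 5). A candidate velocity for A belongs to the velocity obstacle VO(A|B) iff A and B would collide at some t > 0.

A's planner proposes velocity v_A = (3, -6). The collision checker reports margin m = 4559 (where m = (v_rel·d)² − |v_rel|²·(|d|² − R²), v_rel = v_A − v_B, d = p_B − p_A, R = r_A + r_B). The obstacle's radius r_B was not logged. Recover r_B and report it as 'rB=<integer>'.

m = 4559
d = (-2, -11);  v_rel = (-3, -11),  |v_rel|² = 130
v_rel×d = (-3)·(-11) − (-11)·(-2) = 11
since m = R²·130 − 11²:  R² = (121 + 4559) / 130 = 36
R = √36 = 6  ⇒  r_B = 6 − 4 = 2

rB=2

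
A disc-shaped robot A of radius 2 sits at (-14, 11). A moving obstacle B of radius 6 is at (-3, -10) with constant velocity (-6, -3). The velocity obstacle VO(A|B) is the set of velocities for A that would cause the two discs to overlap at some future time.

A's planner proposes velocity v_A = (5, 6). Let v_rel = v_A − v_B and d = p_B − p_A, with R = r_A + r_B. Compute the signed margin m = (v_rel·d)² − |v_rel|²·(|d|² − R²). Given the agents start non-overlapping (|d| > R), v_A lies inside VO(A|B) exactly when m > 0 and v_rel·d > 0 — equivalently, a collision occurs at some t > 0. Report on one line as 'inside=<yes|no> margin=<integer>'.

d = (11, -21),  |d|² = 562;  R = 2+6 = 8,  c = 562−8² = 498
v_rel = (11, 9),  |v_rel|² = 202;  v_rel·d = (11)·(11) + (9)·(-21) = -68
202·t² + 136·t + 498 = 0  ⇒  m = (-68)² − 202·498 = -95972
m = -95972 < 0,  v_rel·d = -68 < 0  ⇒  outside

inside=no margin=-95972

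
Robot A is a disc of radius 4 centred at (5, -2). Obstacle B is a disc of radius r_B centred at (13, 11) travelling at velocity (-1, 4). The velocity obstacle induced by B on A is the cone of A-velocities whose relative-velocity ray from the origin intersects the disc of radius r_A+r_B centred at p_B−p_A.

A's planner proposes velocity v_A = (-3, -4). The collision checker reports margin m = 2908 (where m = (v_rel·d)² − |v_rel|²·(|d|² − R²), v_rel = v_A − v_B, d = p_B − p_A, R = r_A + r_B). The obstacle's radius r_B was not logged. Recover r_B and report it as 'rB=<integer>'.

m = 2908
d = (8, 13);  v_rel = (-2, -8),  |v_rel|² = 68
v_rel×d = (-2)·(13) − (-8)·(8) = 38
since m = R²·68 − 38²:  R² = (1444 + 2908) / 68 = 64
R = √64 = 8  ⇒  r_B = 8 − 4 = 4

rB=4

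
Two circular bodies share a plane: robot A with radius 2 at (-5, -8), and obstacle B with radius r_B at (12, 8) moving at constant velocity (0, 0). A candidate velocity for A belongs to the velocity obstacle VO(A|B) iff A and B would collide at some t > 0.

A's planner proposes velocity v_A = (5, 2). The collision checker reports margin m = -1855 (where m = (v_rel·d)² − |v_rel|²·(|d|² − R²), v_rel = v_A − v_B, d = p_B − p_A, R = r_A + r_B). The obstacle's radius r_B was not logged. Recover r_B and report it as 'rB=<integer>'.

m = -1855
d = (17, 16);  v_rel = (5, 2),  |v_rel|² = 29
v_rel×d = (5)·(16) − (2)·(17) = 46
since m = R²·29 − 46²:  R² = (2116 + -1855) / 29 = 9
R = √9 = 3  ⇒  r_B = 3 − 2 = 1

rB=1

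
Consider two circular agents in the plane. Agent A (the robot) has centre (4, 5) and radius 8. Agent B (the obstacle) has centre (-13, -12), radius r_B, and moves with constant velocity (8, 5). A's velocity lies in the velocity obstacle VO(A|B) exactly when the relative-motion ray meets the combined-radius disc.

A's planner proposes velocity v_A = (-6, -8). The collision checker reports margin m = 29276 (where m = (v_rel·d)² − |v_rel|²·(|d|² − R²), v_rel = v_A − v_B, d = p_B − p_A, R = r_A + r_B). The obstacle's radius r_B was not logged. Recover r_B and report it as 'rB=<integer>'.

m = 29276
d = (-17, -17);  v_rel = (-14, -13),  |v_rel|² = 365
v_rel×d = (-14)·(-17) − (-13)·(-17) = 17
since m = R²·365 − 17²:  R² = (289 + 29276) / 365 = 81
R = √81 = 9  ⇒  r_B = 9 − 8 = 1

rB=1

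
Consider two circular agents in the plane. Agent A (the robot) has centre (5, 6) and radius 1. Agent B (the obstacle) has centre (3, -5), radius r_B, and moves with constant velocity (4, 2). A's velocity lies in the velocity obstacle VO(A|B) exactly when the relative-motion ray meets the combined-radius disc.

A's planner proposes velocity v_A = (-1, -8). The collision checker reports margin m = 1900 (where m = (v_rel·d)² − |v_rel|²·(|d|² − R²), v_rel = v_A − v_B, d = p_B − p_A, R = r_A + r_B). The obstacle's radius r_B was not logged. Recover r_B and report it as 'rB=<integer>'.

m = 1900
d = (-2, -11);  v_rel = (-5, -10),  |v_rel|² = 125
v_rel×d = (-5)·(-11) − (-10)·(-2) = 35
since m = R²·125 − 35²:  R² = (1225 + 1900) / 125 = 25
R = √25 = 5  ⇒  r_B = 5 − 1 = 4

rB=4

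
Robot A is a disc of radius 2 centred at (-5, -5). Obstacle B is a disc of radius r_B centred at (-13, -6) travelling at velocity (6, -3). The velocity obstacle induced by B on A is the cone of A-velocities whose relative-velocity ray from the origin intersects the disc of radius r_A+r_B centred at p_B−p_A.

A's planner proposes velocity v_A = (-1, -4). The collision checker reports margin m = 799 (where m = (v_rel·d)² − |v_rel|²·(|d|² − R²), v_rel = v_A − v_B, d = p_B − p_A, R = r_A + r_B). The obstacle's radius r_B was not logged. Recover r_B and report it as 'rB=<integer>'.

m = 799
d = (-8, -1);  v_rel = (-7, -1),  |v_rel|² = 50
v_rel×d = (-7)·(-1) − (-1)·(-8) = -1
since m = R²·50 − (-1)²:  R² = (1 + 799) / 50 = 16
R = √16 = 4  ⇒  r_B = 4 − 2 = 2

rB=2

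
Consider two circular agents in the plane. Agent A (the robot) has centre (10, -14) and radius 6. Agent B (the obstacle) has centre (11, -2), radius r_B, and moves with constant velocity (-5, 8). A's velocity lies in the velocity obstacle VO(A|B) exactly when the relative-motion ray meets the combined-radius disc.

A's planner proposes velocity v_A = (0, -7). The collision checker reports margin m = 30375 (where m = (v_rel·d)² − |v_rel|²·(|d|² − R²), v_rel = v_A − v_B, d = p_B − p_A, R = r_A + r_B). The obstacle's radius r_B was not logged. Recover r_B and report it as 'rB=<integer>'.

m = 30375
d = (1, 12);  v_rel = (5, -15),  |v_rel|² = 250
v_rel×d = (5)·(12) − (-15)·(1) = 75
since m = R²·250 − 75²:  R² = (5625 + 30375) / 250 = 144
R = √144 = 12  ⇒  r_B = 12 − 6 = 6

rB=6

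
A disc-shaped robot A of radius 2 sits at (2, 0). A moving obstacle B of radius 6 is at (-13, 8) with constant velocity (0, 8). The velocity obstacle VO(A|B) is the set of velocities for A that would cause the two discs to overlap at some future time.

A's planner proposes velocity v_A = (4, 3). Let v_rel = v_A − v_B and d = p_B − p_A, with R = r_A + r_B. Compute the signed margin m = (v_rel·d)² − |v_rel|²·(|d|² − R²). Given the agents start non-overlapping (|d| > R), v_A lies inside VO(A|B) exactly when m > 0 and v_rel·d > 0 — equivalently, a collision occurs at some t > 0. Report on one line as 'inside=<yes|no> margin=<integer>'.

d = (-15, 8),  |d|² = 289;  R = 2+6 = 8,  c = 289−8² = 225
v_rel = (4, -5),  |v_rel|² = 41;  v_rel·d = (4)·(-15) + (-5)·(8) = -100
41·t² + 200·t + 225 = 0  ⇒  m = (-100)² − 41·225 = 775
m = 775 > 0,  v_rel·d = -100 < 0  ⇒  outside

inside=no margin=775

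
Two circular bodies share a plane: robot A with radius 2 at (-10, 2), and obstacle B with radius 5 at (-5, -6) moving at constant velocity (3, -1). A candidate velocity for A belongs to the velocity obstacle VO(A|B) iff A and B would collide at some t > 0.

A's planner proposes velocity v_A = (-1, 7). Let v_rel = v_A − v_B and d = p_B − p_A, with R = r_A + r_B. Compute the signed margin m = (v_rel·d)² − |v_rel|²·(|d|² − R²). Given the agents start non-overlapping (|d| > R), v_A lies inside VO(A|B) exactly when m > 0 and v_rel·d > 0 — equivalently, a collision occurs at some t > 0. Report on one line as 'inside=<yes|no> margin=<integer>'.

d = (5, -8),  |d|² = 89;  R = 2+5 = 7,  c = 89−7² = 40
v_rel = (-4, 8),  |v_rel|² = 80;  v_rel·d = (-4)·(5) + (8)·(-8) = -84
80·t² + 168·t + 40 = 0  ⇒  m = (-84)² − 80·40 = 3856
m = 3856 > 0,  v_rel·d = -84 < 0  ⇒  outside

inside=no margin=3856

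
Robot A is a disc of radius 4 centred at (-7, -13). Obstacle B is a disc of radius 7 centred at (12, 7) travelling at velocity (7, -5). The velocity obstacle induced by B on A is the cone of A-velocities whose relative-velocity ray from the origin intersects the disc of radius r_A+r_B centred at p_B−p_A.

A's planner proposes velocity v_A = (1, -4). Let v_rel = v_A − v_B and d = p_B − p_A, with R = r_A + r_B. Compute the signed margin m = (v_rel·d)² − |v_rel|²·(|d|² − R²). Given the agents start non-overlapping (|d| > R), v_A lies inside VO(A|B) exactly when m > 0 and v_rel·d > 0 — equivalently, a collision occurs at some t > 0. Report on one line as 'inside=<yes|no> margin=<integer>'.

d = (19, 20),  |d|² = 761;  R = 4+7 = 11,  c = 761−11² = 640
v_rel = (-6, 1),  |v_rel|² = 37;  v_rel·d = (-6)·(19) + (1)·(20) = -94
37·t² + 188·t + 640 = 0  ⇒  m = (-94)² − 37·640 = -14844
m = -14844 < 0,  v_rel·d = -94 < 0  ⇒  outside

inside=no margin=-14844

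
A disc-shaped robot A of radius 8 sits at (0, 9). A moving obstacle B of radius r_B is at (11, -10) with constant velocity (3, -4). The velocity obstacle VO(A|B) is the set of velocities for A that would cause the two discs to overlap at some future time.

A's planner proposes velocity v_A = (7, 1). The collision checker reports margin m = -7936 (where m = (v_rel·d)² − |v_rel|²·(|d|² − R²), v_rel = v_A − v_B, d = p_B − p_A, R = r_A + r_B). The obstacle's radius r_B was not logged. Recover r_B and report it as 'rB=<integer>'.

m = -7936
d = (11, -19);  v_rel = (4, 5),  |v_rel|² = 41
v_rel×d = (4)·(-19) − (5)·(11) = -131
since m = R²·41 − (-131)²:  R² = (17161 + -7936) / 41 = 225
R = √225 = 15  ⇒  r_B = 15 − 8 = 7

rB=7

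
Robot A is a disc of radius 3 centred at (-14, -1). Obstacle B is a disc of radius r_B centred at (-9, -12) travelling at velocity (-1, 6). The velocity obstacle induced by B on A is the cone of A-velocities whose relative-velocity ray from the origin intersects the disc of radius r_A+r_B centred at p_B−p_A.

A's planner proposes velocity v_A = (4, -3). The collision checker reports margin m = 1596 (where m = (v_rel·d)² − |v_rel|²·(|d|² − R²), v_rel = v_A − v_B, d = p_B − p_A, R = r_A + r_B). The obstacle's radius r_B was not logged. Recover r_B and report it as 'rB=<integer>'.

m = 1596
d = (5, -11);  v_rel = (5, -9),  |v_rel|² = 106
v_rel×d = (5)·(-11) − (-9)·(5) = -10
since m = R²·106 − (-10)²:  R² = (100 + 1596) / 106 = 16
R = √16 = 4  ⇒  r_B = 4 − 3 = 1

rB=1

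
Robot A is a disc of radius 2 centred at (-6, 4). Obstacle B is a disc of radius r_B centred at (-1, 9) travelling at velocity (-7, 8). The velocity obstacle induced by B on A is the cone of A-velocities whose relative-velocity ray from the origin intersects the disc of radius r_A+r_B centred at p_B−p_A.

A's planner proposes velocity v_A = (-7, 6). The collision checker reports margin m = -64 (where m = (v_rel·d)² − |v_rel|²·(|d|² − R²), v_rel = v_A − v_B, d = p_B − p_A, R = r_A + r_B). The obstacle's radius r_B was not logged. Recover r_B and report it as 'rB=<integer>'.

m = -64
d = (5, 5);  v_rel = (0, -2),  |v_rel|² = 4
v_rel×d = (0)·(5) − (-2)·(5) = 10
since m = R²·4 − 10²:  R² = (100 + -64) / 4 = 9
R = √9 = 3  ⇒  r_B = 3 − 2 = 1

rB=1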